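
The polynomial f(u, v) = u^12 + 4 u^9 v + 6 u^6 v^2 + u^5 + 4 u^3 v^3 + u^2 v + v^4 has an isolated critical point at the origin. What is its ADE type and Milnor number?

Type D_5, Milnor number mu = 5.

The Hessian of f at 0 has rank 0. Corank 2; j^3 = u^2*v has shape L^2 M (L != M), so D-series; mu = 5 gives D_5.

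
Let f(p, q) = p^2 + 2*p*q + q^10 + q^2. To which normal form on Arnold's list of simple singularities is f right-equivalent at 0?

A_9

The Hessian of f at 0 is [[2, 2], [2, 2]] with rank 1, so corank 1. A Groebner basis of the Jacobian ideal J(f) in C{p,q} is {q^9, p + q}; counting standard monomials gives mu = 9. Corank 1: A-series; mu = 9 gives A_9.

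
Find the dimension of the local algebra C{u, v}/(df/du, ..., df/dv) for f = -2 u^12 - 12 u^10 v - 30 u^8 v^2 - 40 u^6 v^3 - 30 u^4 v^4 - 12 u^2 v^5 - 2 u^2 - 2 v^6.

5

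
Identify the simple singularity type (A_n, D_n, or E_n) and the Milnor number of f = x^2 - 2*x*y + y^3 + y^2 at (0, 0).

Type A2, Milnor number mu = 2.

The Hessian of f at 0 has rank 1. Corank 1: A-series; mu = 2 gives A_2.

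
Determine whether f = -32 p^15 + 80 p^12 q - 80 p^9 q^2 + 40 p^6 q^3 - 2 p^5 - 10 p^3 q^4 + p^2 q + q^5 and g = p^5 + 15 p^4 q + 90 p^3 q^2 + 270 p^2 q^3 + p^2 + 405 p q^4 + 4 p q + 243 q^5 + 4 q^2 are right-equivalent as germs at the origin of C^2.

The Hessian of f at 0 is [[0, 0], [0, 0]] with rank 0, so corank 2. A Groebner basis of the Jacobian ideal J(f) in C{p,q} is {p^2/5 + q^4, p^3, p*q}; counting standard monomials gives mu = 6. Corank 2; j^3 = p^2*q has shape L^2 M (L != M), so D-series; mu = 6 gives D_6. The Hessian of g at 0 is [[2, 4], [4, 8]] with rank 1, so corank 1. A Groebner basis of the Jacobian ideal J(g) in C{p,q} is {q^4, p + 2*q}; counting standard monomials gives mu = 4. Corank 1: A-series; mu = 4 gives A_4. f is D_6 but g is A_4, hence not right-equivalent.

No.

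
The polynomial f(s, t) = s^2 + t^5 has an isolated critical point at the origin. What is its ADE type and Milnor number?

The Hessian of f at 0 is [[2, 0], [0, 0]] with rank 1, so corank 1. A Groebner basis of the Jacobian ideal J(f) in C{s,t} is {t^4, s}; counting standard monomials gives mu = 4. Corank 1: A-series; mu = 4 gives A_4.

Type A_4, Milnor number mu = 4.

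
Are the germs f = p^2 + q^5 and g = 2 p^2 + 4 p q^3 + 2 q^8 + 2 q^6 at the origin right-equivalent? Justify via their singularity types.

The Hessian of f at 0 is [[2, 0], [0, 0]] with rank 1, so corank 1. A Groebner basis of the Jacobian ideal J(f) in C{p,q} is {q^4, p}; counting standard monomials gives mu = 4. Corank 1: A-series; mu = 4 gives A_4. The Hessian of g at 0 is [[4, 0], [0, 0]] with rank 1, so corank 1. A Groebner basis of the Jacobian ideal J(g) in C{p,q} is {p^3, p^2*q, p + q^3}; counting standard monomials gives mu = 7. Corank 1: A-series; mu = 7 gives A_7. f is A_4 but g is A_7, hence not right-equivalent.

No.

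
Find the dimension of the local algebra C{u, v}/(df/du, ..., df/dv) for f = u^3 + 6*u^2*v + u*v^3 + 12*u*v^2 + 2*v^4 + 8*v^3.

The Hessian of f at 0 has rank 0. Corank 2; j^3 = (u + 2*v)^3 is a perfect cube, so E-series; the 4-jet and mu = 7 give E_7.

7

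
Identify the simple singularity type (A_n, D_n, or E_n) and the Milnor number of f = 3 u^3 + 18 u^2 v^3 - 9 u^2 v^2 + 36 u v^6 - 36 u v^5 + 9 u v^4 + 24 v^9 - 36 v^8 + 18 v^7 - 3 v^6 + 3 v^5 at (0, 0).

Type E8, Milnor number mu = 8.

The Hessian of f at 0 is [[0, 0], [0, 0]] with rank 0, so corank 2. A Groebner basis of the Jacobian ideal J(f) in C{u,v} is {u^2/4 + u*v^3 - u*v^2/2, v^4, u^3, u^2*v + u^2/2 - u*v^2}; counting standard monomials gives mu = 8. Corank 2; j^3 = 3*u^3 is a perfect cube, so E-series; the 5-jet and mu = 8 give E_8.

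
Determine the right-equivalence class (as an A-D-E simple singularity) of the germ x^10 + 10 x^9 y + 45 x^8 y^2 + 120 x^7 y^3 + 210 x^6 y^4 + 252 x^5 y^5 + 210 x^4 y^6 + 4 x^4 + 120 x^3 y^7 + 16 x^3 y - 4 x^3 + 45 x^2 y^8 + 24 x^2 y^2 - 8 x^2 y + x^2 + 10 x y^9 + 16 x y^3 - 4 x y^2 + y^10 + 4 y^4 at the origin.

A_{9}

The Hessian of f at 0 has rank 1. Corank 1: A-series; mu = 9 gives A_9.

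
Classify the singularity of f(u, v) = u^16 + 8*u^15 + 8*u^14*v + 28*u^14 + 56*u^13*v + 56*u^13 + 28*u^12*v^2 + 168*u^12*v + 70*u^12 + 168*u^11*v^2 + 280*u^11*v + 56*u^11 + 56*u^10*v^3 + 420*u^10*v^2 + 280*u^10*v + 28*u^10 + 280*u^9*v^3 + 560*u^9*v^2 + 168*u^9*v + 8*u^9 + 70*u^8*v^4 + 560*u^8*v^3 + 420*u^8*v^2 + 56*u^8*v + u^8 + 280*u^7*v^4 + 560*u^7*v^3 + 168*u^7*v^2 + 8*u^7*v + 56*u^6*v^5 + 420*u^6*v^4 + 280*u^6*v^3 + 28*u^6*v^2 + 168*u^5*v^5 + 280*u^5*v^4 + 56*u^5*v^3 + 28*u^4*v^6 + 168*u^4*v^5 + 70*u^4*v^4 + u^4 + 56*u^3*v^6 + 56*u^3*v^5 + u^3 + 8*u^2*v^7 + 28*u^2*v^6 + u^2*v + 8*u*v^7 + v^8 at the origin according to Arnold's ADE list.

The Hessian of f at 0 has rank 0. Corank 2; j^3 = u^2*(u + v) has shape L^2 M (L != M), so D-series; mu = 9 gives D_9.

D_{9}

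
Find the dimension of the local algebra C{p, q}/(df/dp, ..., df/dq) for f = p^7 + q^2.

6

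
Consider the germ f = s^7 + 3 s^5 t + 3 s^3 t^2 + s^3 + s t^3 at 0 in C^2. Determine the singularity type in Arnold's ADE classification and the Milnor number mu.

The Hessian of f at 0 has rank 0. Corank 2; j^3 = s^3 is a perfect cube, so E-series; the 4-jet and mu = 7 give E_7.

Type E7, Milnor number mu = 7.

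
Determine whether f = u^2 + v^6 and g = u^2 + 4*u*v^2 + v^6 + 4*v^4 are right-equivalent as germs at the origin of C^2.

Yes.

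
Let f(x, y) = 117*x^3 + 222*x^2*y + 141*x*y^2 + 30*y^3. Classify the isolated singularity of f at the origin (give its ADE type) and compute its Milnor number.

The Hessian of f at 0 has rank 0. Corank 2; j^3 = 3*(3*x + 2*y)*(13*x^2 + 16*x*y + 5*y^2) splits into three distinct lines over C (the quadratic factor has nonzero discriminant), so D_4.

Type D4, Milnor number mu = 4.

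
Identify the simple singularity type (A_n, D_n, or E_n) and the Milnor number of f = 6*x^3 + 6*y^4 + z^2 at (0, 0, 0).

Type E6, Milnor number mu = 6.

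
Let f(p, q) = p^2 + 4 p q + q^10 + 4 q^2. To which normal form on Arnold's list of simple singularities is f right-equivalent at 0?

A_9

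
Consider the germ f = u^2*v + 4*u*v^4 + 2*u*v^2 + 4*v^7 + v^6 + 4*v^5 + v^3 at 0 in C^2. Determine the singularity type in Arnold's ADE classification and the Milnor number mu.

Type D_7, Milnor number mu = 7.

The Hessian of f at 0 is [[0, 0], [0, 0]] with rank 0, so corank 2. A Groebner basis of the Jacobian ideal J(f) in C{u,v} is {u*v/2 + v^4 + v^2/2, u^3 - u^2 - 2*u*v + v^3 - v^2, u^2*v + 2*u^2/3 + 4*u*v/3 - v^3 + 2*v^2/3, -u^2/3 + u*v^2 - 2*u*v/3 + v^3 - v^2/3}; counting standard monomials gives mu = 7. Corank 2; j^3 = v*(u + v)^2 has shape L^2 M (L != M), so D-series; mu = 7 gives D_7.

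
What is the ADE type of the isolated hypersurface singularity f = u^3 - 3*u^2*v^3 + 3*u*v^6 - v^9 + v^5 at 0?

E_{8}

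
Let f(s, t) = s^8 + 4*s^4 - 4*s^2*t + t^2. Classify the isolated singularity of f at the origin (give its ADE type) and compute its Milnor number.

Type A_7, Milnor number mu = 7.

The Hessian of f at 0 is [[0, 0], [0, 2]] with rank 1, so corank 1. A Groebner basis of the Jacobian ideal J(f) in C{s,t} is {s*t^3, t^4, s^2 - t/2}; counting standard monomials gives mu = 7. Corank 1: A-series; mu = 7 gives A_7.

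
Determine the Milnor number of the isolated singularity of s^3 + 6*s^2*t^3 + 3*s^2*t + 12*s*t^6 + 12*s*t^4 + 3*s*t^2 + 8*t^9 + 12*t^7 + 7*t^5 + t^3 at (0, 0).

The Hessian of f at 0 is [[0, 0], [0, 0]] with rank 0, so corank 2. A Groebner basis of the Jacobian ideal J(f) in C{s,t} is {s^2/4 + s*t^3 + s*t/2 + t^2/4, t^4, s^3 - 3*s*t^2 - 2*t^3, s^2*t + 2*s*t^2 + t^3}; counting standard monomials gives mu = 8. Corank 2; j^3 = (s + t)^3 is a perfect cube, so E-series; the 5-jet and mu = 8 give E_8.

8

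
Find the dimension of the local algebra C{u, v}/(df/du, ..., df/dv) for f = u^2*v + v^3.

4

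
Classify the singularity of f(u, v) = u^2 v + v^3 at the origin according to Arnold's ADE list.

The Hessian of f at 0 has rank 0. Corank 2; j^3 = v*(u^2 + v^2) splits into three distinct lines over C (the quadratic factor has nonzero discriminant), so D_4.

D4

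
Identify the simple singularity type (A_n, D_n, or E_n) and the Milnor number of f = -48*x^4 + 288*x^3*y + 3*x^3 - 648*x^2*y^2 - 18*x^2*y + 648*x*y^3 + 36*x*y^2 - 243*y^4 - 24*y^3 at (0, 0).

Type E_{6}, Milnor number mu = 6.

The Hessian of f at 0 has rank 0. Corank 2; j^3 = 3*(x - 2*y)^3 is a perfect cube, so E-series; the 4-jet and mu = 6 give E_6.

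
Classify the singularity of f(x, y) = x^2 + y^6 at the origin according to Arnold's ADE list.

A_5

The Hessian of f at 0 has rank 1. Corank 1: A-series; mu = 5 gives A_5.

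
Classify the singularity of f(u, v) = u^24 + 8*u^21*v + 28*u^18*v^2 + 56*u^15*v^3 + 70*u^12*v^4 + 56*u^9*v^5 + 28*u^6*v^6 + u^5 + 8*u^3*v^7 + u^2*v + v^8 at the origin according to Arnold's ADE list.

D_{9}

The Hessian of f at 0 is [[0, 0], [0, 0]] with rank 0, so corank 2. A Groebner basis of the Jacobian ideal J(f) in C{u,v} is {u^2/8 + v^7, u^3, u*v}; counting standard monomials gives mu = 9. Corank 2; j^3 = u^2*v has shape L^2 M (L != M), so D-series; mu = 9 gives D_9.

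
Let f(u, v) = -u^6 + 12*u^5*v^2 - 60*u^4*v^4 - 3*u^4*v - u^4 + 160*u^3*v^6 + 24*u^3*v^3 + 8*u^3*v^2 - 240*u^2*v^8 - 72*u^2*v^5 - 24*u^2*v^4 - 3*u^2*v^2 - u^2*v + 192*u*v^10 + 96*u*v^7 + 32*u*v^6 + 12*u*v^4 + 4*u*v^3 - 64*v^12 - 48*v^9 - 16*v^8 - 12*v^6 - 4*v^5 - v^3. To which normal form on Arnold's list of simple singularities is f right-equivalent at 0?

D_{4}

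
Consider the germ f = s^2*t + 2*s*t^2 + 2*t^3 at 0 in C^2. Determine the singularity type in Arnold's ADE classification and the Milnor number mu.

Type D_{4}, Milnor number mu = 4.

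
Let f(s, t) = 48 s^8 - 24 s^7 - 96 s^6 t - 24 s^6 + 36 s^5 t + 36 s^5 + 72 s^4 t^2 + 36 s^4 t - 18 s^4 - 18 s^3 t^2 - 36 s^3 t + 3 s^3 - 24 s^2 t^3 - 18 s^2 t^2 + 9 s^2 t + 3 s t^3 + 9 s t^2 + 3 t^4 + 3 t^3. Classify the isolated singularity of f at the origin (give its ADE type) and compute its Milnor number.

Type E_7, Milnor number mu = 7.

The Hessian of f at 0 has rank 0. Corank 2; j^3 = 3*(s + t)^3 is a perfect cube, so E-series; the 4-jet and mu = 7 give E_7.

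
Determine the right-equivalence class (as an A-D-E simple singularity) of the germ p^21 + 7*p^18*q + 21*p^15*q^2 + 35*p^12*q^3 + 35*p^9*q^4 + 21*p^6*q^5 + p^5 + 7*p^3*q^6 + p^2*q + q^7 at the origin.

The Hessian of f at 0 is [[0, 0], [0, 0]] with rank 0, so corank 2. A Groebner basis of the Jacobian ideal J(f) in C{p,q} is {p^2/7 + q^6, p^3, p*q}; counting standard monomials gives mu = 8. Corank 2; j^3 = p^2*q has shape L^2 M (L != M), so D-series; mu = 8 gives D_8.

D_{8}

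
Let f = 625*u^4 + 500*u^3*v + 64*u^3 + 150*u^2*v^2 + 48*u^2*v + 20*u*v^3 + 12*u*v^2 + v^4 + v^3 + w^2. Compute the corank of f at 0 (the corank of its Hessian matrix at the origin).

2

Hessian at 0 has rank 1.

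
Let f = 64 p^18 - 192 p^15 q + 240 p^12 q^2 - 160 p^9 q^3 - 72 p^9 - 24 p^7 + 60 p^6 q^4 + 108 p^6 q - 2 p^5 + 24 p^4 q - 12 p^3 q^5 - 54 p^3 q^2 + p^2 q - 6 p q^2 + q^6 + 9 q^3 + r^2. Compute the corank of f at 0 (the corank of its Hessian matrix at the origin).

2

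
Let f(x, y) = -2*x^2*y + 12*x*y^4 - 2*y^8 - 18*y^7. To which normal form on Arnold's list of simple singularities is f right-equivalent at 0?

D_9

The Hessian of f at 0 is [[0, 0], [0, 0]] with rank 0, so corank 2. A Groebner basis of the Jacobian ideal J(f) in C{x,y} is {x^2*y^2, -8*x^2*y/27 - x^2/3 + x*y^3, -x*y/3 + y^4, x^3}; counting standard monomials gives mu = 9. Corank 2; j^3 = -2*x^2*y has shape L^2 M (L != M), so D-series; mu = 9 gives D_9.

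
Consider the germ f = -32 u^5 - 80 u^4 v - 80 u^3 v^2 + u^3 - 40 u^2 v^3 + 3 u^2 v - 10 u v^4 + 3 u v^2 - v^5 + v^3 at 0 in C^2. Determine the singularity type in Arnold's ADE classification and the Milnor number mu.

Type E_{8}, Milnor number mu = 8.

The Hessian of f at 0 has rank 0. Corank 2; j^3 = (u + v)^3 is a perfect cube, so E-series; the 5-jet and mu = 8 give E_8.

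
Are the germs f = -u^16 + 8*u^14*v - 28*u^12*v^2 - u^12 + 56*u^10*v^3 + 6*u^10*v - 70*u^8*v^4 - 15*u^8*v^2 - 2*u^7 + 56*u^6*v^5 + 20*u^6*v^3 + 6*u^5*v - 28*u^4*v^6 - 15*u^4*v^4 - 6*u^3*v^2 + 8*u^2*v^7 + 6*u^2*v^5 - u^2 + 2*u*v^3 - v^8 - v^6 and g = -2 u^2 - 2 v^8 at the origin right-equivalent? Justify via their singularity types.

The Hessian of f at 0 has rank 1. Corank 1: A-series; mu = 7 gives A_7. The Hessian of g at 0 has rank 1. Corank 1: A-series; mu = 7 gives A_7. Both have type A_7, hence right-equivalent.

Yes.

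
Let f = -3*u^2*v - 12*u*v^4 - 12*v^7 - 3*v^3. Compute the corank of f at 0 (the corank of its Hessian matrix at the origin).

2

Hessian at 0 has rank 0.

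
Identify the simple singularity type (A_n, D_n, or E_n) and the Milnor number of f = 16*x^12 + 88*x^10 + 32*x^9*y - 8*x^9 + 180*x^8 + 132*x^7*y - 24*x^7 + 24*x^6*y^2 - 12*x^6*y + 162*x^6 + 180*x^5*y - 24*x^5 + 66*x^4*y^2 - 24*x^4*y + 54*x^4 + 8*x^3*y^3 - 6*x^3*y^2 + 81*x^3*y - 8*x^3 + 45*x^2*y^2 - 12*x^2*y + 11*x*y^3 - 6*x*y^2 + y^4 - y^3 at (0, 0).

The Hessian of f at 0 has rank 0. Corank 2; j^3 = -(2*x + y)^3 is a perfect cube, so E-series; the 4-jet and mu = 7 give E_7.

Type E7, Milnor number mu = 7.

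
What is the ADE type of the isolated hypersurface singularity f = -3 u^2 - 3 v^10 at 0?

A_9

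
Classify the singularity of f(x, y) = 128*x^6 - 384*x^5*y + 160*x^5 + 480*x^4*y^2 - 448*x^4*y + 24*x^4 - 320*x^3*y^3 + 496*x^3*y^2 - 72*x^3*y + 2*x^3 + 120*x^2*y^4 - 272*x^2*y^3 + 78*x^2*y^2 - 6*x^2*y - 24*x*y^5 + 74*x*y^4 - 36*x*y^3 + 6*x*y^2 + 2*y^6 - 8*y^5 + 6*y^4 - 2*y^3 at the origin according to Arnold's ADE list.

E_8

The Hessian of f at 0 is [[0, 0], [0, 0]] with rank 0, so corank 2. A Groebner basis of the Jacobian ideal J(f) in C{x,y} is {7*x^2/16 + x*y^3 + 7*x*y^2/8 - 7*x*y/8 - 7*y^3/8 + 7*y^2/16, x^2/2 + x*y^2 - x*y + y^4 - y^3 + y^2/2, x^3 + 3*x^2/8 - 9*x*y^2/4 - 3*x*y/4 + 5*y^3/4 + 3*y^2/8, x^2*y + x^2/8 - 7*x*y^2/4 - x*y/4 + 3*y^3/4 + y^2/8}; counting standard monomials gives mu = 8. Corank 2; j^3 = 2*(x - y)^3 is a perfect cube, so E-series; the 5-jet and mu = 8 give E_8.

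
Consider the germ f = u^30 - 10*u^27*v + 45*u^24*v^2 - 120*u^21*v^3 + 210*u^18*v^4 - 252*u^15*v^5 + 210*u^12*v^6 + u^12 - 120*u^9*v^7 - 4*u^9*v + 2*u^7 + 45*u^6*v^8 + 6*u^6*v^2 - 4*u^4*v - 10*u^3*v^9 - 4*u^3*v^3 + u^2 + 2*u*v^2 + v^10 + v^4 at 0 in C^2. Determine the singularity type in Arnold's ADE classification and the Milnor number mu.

The Hessian of f at 0 has rank 1. Corank 1: A-series; mu = 9 gives A_9.

Type A9, Milnor number mu = 9.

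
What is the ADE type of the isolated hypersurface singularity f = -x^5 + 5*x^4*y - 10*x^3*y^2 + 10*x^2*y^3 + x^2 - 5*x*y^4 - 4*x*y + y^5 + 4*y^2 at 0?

The Hessian of f at 0 has rank 1. Corank 1: A-series; mu = 4 gives A_4.

A_{4}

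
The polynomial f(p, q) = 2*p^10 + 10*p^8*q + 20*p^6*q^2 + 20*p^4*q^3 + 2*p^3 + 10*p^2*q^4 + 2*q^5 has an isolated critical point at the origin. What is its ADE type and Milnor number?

The Hessian of f at 0 is [[0, 0], [0, 0]] with rank 0, so corank 2. A Groebner basis of the Jacobian ideal J(f) in C{p,q} is {q^4, p^2}; counting standard monomials gives mu = 8. Corank 2; j^3 = 2*p^3 is a perfect cube, so E-series; the 5-jet and mu = 8 give E_8.

Type E_{8}, Milnor number mu = 8.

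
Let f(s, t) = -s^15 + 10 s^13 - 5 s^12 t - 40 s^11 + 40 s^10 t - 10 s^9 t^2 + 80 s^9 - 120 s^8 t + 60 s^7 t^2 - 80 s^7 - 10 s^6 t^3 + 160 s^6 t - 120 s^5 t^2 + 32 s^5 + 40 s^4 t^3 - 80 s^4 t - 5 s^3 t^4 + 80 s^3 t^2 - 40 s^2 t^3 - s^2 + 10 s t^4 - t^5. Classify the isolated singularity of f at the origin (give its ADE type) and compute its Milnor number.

Type A4, Milnor number mu = 4.

The Hessian of f at 0 is [[-2, 0], [0, 0]] with rank 1, so corank 1. A Groebner basis of the Jacobian ideal J(f) in C{s,t} is {t^4, s}; counting standard monomials gives mu = 4. Corank 1: A-series; mu = 4 gives A_4.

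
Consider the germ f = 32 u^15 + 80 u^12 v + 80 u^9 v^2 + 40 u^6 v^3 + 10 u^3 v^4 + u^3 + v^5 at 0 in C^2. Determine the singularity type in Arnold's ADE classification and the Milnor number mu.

The Hessian of f at 0 is [[0, 0], [0, 0]] with rank 0, so corank 2. A Groebner basis of the Jacobian ideal J(f) in C{u,v} is {v^4, u^2}; counting standard monomials gives mu = 8. Corank 2; j^3 = u^3 is a perfect cube, so E-series; the 5-jet and mu = 8 give E_8.

Type E_{8}, Milnor number mu = 8.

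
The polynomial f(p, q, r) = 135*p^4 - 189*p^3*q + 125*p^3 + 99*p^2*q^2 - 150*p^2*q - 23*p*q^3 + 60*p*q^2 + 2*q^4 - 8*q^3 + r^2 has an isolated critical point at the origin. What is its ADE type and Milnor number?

Type E_{7}, Milnor number mu = 7.

The Hessian of f at 0 has rank 1. Corank 2; j^3 = (5*p - 2*q)^3 is a perfect cube, so E-series; the 4-jet and mu = 7 give E_7.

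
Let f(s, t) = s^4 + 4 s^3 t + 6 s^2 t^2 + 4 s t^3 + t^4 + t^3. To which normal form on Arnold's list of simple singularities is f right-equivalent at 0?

E6

The Hessian of f at 0 has rank 0. Corank 2; j^3 = t^3 is a perfect cube, so E-series; the 4-jet and mu = 6 give E_6.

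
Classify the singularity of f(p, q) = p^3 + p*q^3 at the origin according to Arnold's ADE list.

The Hessian of f at 0 has rank 0. Corank 2; j^3 = p^3 is a perfect cube, so E-series; the 4-jet and mu = 7 give E_7.

E7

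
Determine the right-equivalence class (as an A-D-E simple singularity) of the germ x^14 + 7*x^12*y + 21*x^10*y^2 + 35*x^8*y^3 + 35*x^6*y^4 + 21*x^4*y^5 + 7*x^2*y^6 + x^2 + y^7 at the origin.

A_{6}

The Hessian of f at 0 is [[2, 0], [0, 0]] with rank 1, so corank 1. A Groebner basis of the Jacobian ideal J(f) in C{x,y} is {y^6, x}; counting standard monomials gives mu = 6. Corank 1: A-series; mu = 6 gives A_6.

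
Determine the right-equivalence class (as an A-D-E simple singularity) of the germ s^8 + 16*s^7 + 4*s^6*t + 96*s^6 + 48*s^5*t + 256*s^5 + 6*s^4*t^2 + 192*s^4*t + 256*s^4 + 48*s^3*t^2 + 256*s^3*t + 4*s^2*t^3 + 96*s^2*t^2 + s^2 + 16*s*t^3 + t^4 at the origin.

The Hessian of f at 0 has rank 1. Corank 1: A-series; mu = 3 gives A_3.

A3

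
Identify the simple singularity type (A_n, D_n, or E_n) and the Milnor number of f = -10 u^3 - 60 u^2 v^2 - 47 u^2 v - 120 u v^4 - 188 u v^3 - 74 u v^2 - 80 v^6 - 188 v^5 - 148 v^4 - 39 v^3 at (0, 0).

The Hessian of f at 0 has rank 0. Corank 2; j^3 = -(2*u + 3*v)*(5*u^2 + 16*u*v + 13*v^2) splits into three distinct lines over C (the quadratic factor has nonzero discriminant), so D_4.

Type D4, Milnor number mu = 4.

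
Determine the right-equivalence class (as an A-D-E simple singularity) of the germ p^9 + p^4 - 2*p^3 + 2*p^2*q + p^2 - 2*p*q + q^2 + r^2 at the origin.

The Hessian of f at 0 is [[2, -2, 0], [-2, 2, 0], [0, 0, 2]] with rank 2, so corank 1. A Groebner basis of the Jacobian ideal J(f) in C{p,q,r} is {-21*p*q^2 + 18*p*q - 7*p/2 + q^5 + 5*q^4/2 + 10*q^3 - 29*q^2/2 + 7*q/2, p*q^3 - 5*p*q^2/2 + 3*p*q/2 - p/4 - q^4/4 + 3*q^3/2 - 5*q^2/4 + q/4, p^2 - p + q, r}; counting standard monomials gives mu = 8. Corank 1: A-series; mu = 8 gives A_8.

A_8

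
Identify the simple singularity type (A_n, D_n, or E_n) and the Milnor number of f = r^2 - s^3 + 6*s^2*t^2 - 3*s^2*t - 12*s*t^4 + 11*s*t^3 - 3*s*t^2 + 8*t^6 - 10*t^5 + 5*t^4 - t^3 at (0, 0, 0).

The Hessian of f at 0 is [[0, 0, 0], [0, 0, 0], [0, 0, 2]] with rank 1, so corank 2. A Groebner basis of the Jacobian ideal J(f) in C{s,t,r} is {-s^2/4 - s*t/2 + t^4 - t^3/12 - t^2/4, s^3 - 7*s^2/4 - 7*s*t/2 + 5*t^3/12 - 7*t^2/4, s^2*t + 13*s^2/12 + 13*s*t/6 - 23*t^3/36 + 13*t^2/12, -s^2/2 + s*t^2 - s*t + 5*t^3/6 - t^2/2, r}; counting standard monomials gives mu = 7. Corank 2; j^3 = -(s + t)^3 is a perfect cube, so E-series; the 4-jet and mu = 7 give E_7.

Type E7, Milnor number mu = 7.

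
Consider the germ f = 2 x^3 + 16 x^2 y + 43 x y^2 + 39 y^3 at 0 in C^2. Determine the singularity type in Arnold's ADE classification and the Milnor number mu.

The Hessian of f at 0 has rank 0. Corank 2; j^3 = (x + 3*y)*(2*x^2 + 10*x*y + 13*y^2) splits into three distinct lines over C (the quadratic factor has nonzero discriminant), so D_4.

Type D_{4}, Milnor number mu = 4.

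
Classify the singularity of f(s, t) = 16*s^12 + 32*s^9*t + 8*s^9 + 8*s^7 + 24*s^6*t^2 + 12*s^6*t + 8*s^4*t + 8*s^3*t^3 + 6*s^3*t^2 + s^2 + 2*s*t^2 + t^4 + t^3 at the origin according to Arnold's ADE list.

A2

The Hessian of f at 0 is [[2, 0], [0, 0]] with rank 1, so corank 1. A Groebner basis of the Jacobian ideal J(f) in C{s,t} is {t^2, s}; counting standard monomials gives mu = 2. Corank 1: A-series; mu = 2 gives A_2.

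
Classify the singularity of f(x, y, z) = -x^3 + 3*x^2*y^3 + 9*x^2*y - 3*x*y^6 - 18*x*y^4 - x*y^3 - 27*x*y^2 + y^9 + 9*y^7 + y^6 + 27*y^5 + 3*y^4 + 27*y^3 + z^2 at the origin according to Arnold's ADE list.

E_7

The Hessian of f at 0 is [[0, 0, 0], [0, 0, 0], [0, 0, 2]] with rank 1, so corank 2. A Groebner basis of the Jacobian ideal J(f) in C{x,y,z} is {x^3 - 9*x^2*y - 162*x^2 + 972*x*y - 1458*y^2, 9*x^2 + x*y^2 - 54*x*y + 81*y^2, 3*x^2 - 18*x*y + y^3 + 27*y^2, z}; counting standard monomials gives mu = 7. Corank 2; j^3 = -(x - 3*y)^3 is a perfect cube, so E-series; the 4-jet and mu = 7 give E_7.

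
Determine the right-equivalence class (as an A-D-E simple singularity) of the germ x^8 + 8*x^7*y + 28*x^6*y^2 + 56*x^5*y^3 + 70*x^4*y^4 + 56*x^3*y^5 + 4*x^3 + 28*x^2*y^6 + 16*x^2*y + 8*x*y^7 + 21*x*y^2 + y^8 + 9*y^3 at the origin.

D9

The Hessian of f at 0 has rank 0. Corank 2; j^3 = (x + y)*(2*x + 3*y)^2 has shape L^2 M (L != M), so D-series; mu = 9 gives D_9.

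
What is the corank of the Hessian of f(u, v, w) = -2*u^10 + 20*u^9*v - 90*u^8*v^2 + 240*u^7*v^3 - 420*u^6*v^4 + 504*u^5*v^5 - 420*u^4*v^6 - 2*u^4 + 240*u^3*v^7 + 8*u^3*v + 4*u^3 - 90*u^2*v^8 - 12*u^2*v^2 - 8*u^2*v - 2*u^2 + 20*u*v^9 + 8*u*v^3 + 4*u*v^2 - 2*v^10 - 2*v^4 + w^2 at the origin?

1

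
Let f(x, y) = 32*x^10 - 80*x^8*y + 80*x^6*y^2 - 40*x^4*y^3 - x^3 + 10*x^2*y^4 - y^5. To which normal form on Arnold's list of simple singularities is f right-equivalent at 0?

The Hessian of f at 0 is [[0, 0], [0, 0]] with rank 0, so corank 2. A Groebner basis of the Jacobian ideal J(f) in C{x,y} is {y^4, x^2}; counting standard monomials gives mu = 8. Corank 2; j^3 = -x^3 is a perfect cube, so E-series; the 5-jet and mu = 8 give E_8.

E_{8}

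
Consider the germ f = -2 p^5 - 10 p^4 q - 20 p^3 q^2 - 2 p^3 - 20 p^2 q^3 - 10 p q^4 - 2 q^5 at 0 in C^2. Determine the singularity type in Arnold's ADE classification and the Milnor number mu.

The Hessian of f at 0 is [[0, 0], [0, 0]] with rank 0, so corank 2. A Groebner basis of the Jacobian ideal J(f) in C{p,q} is {q^5, p*q^3 + q^4/4, p^2}; counting standard monomials gives mu = 8. Corank 2; j^3 = -2*p^3 is a perfect cube, so E-series; the 5-jet and mu = 8 give E_8.

Type E8, Milnor number mu = 8.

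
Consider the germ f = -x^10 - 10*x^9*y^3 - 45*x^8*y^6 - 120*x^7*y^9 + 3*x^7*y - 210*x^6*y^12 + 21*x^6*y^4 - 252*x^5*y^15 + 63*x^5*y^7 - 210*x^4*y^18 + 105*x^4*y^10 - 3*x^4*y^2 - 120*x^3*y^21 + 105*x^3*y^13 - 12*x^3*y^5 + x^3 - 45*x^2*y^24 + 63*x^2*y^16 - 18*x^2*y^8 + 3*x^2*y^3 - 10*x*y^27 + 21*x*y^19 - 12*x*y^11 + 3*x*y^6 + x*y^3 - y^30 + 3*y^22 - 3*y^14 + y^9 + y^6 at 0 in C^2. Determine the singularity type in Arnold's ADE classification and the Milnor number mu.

The Hessian of f at 0 is [[0, 0], [0, 0]] with rank 0, so corank 2. A Groebner basis of the Jacobian ideal J(f) in C{x,y} is {x^3, x*y^2, 3*x^2 + y^3}; counting standard monomials gives mu = 7. Corank 2; j^3 = x^3 is a perfect cube, so E-series; the 4-jet and mu = 7 give E_7.

Type E_7, Milnor number mu = 7.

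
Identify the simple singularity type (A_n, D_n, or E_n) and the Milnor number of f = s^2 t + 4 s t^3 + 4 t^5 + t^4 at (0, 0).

Type D5, Milnor number mu = 5.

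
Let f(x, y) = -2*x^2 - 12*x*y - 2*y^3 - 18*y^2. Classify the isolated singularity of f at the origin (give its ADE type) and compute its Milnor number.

The Hessian of f at 0 has rank 1. Corank 1: A-series; mu = 2 gives A_2.

Type A2, Milnor number mu = 2.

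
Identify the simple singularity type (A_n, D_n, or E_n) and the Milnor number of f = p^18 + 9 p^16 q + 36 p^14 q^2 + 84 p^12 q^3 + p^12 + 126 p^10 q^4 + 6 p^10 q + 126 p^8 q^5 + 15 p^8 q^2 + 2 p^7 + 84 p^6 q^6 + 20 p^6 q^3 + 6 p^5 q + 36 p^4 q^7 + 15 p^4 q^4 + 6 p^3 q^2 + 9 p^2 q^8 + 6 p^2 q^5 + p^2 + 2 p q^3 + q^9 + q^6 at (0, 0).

The Hessian of f at 0 has rank 1. Corank 1: A-series; mu = 8 gives A_8.

Type A8, Milnor number mu = 8.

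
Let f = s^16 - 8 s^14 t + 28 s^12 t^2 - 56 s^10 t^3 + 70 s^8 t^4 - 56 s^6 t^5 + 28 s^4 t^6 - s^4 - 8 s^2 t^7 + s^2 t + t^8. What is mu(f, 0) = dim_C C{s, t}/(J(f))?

9

The Hessian of f at 0 is [[0, 0], [0, 0]] with rank 0, so corank 2. A Groebner basis of the Jacobian ideal J(f) in C{s,t} is {s^2/8 + t^7, s^3, s*t}; counting standard monomials gives mu = 9. Corank 2; j^3 = s^2*t has shape L^2 M (L != M), so D-series; mu = 9 gives D_9.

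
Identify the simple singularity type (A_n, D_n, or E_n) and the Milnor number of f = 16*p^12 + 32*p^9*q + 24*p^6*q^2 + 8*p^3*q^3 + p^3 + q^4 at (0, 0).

Type E_6, Milnor number mu = 6.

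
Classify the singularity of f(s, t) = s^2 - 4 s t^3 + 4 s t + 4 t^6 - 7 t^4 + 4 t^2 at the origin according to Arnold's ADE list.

A3

The Hessian of f at 0 has rank 1. Corank 1: A-series; mu = 3 gives A_3.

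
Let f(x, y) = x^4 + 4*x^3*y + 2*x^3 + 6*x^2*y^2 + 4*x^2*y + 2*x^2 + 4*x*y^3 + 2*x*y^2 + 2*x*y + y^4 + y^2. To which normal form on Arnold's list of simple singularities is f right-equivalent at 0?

A_{1}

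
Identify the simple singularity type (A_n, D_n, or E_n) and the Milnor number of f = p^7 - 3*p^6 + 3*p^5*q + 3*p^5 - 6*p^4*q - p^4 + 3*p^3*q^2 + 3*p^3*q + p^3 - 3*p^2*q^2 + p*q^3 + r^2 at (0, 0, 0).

The Hessian of f at 0 has rank 1. Corank 2; j^3 = p^3 is a perfect cube, so E-series; the 4-jet and mu = 7 give E_7.

Type E7, Milnor number mu = 7.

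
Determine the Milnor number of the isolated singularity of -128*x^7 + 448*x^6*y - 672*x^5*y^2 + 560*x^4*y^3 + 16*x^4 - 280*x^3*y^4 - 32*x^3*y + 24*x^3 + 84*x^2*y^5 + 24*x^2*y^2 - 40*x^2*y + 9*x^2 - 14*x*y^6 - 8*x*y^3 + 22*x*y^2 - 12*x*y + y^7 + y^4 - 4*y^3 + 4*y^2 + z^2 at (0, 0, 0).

6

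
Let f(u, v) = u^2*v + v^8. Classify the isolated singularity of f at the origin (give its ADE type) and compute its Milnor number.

Type D_9, Milnor number mu = 9.

The Hessian of f at 0 is [[0, 0], [0, 0]] with rank 0, so corank 2. A Groebner basis of the Jacobian ideal J(f) in C{u,v} is {u^2/8 + v^7, u^3, u*v}; counting standard monomials gives mu = 9. Corank 2; j^3 = u^2*v has shape L^2 M (L != M), so D-series; mu = 9 gives D_9.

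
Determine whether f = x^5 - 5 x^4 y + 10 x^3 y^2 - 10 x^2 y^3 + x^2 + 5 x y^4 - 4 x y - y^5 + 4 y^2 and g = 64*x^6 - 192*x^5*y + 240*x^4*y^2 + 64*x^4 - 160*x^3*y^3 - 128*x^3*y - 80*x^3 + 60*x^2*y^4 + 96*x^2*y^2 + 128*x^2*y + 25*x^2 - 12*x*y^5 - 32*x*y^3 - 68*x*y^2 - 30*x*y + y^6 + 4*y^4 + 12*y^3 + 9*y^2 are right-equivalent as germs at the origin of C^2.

The Hessian of f at 0 has rank 1. Corank 1: A-series; mu = 4 gives A_4. The Hessian of g at 0 has rank 1. Corank 1: A-series; mu = 5 gives A_5. f is A_4 but g is A_5, hence not right-equivalent.

No.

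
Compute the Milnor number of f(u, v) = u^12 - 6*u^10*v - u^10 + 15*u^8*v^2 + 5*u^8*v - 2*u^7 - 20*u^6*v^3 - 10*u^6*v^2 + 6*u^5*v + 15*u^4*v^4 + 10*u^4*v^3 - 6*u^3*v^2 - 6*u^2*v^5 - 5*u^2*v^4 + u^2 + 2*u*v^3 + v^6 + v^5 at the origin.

4

The Hessian of f at 0 is [[2, 0], [0, 0]] with rank 1, so corank 1. A Groebner basis of the Jacobian ideal J(f) in C{u,v} is {u + v^3, u^2, u*v}; counting standard monomials gives mu = 4. Corank 1: A-series; mu = 4 gives A_4.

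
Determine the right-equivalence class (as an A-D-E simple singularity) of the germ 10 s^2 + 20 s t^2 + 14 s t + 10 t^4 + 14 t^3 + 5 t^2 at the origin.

A_1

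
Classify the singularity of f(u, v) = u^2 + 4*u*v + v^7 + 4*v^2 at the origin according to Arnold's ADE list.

A6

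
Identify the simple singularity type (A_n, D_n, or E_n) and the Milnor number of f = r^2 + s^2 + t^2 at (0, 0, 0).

Type A_1, Milnor number mu = 1.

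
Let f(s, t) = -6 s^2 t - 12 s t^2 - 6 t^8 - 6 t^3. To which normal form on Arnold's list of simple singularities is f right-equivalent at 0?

D9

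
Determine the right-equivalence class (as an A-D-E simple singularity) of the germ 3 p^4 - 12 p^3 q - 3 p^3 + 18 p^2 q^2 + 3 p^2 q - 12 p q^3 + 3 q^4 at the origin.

D5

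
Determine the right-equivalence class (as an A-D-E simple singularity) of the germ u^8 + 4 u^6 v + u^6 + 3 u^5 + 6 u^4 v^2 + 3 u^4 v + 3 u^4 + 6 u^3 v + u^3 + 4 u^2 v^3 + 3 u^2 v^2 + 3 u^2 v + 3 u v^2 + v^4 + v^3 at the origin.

E_{6}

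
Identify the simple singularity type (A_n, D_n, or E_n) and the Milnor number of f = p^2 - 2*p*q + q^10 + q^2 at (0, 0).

Type A9, Milnor number mu = 9.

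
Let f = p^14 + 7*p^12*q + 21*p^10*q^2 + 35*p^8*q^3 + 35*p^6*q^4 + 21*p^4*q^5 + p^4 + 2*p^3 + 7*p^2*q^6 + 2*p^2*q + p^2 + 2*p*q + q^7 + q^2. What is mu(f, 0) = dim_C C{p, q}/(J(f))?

6

The Hessian of f at 0 has rank 1. Corank 1: A-series; mu = 6 gives A_6.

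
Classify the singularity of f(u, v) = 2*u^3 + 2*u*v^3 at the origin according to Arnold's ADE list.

E_{7}

The Hessian of f at 0 has rank 0. Corank 2; j^3 = 2*u^3 is a perfect cube, so E-series; the 4-jet and mu = 7 give E_7.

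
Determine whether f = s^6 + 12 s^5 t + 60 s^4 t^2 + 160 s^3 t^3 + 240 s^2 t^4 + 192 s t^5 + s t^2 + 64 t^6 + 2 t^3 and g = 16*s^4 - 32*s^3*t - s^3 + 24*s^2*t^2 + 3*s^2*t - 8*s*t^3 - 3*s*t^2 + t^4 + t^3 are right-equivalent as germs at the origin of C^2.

No.

The Hessian of f at 0 is [[0, 0], [0, 0]] with rank 0, so corank 2. A Groebner basis of the Jacobian ideal J(f) in C{s,t} is {s^5 + t^2/6, t^3, s*t + 2*t^2}; counting standard monomials gives mu = 7. Corank 2; j^3 = t^2*(s + 2*t) has shape L^2 M (L != M), so D-series; mu = 7 gives D_7. The Hessian of g at 0 is [[0, 0], [0, 0]] with rank 0, so corank 2. A Groebner basis of the Jacobian ideal J(g) in C{s,t} is {t^4, s*t^2 - 5*t^3/6, s^2 - 2*s*t + t^2}; counting standard monomials gives mu = 6. Corank 2; j^3 = -(s - t)^3 is a perfect cube, so E-series; the 4-jet and mu = 6 give E_6. f is D_7 but g is E_6, hence not right-equivalent.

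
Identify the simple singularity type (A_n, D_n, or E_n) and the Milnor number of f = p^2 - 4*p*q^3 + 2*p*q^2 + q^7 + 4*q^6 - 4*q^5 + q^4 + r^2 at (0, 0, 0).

Type A_6, Milnor number mu = 6.

The Hessian of f at 0 has rank 2. Corank 1: A-series; mu = 6 gives A_6.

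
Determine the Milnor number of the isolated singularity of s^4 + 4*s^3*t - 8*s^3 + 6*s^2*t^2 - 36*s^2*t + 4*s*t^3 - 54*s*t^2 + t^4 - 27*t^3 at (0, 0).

6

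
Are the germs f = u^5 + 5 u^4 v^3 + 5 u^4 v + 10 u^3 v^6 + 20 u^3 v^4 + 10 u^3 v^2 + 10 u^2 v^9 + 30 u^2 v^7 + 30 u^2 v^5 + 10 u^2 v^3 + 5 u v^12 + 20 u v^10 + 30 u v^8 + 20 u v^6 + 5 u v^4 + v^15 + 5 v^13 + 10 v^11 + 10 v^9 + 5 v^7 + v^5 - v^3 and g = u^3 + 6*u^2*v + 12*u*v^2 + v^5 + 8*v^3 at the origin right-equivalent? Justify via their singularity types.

Yes.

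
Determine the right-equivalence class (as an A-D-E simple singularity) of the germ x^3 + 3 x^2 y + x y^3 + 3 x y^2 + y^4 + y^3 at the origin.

E_7

The Hessian of f at 0 has rank 0. Corank 2; j^3 = (x + y)^3 is a perfect cube, so E-series; the 4-jet and mu = 7 give E_7.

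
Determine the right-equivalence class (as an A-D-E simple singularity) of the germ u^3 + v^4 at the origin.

E_{6}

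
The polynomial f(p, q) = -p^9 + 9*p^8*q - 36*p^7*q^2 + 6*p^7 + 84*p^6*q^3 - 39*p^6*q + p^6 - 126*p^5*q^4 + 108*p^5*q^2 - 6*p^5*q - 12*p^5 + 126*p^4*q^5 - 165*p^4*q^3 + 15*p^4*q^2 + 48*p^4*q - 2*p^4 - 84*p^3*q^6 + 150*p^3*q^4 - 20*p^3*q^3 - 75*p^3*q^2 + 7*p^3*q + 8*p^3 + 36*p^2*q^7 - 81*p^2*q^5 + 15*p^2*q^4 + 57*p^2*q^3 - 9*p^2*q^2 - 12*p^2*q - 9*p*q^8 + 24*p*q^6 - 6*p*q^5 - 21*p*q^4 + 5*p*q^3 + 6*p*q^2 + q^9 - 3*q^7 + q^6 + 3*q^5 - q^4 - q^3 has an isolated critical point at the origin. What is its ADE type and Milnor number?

Type E7, Milnor number mu = 7.

The Hessian of f at 0 has rank 0. Corank 2; j^3 = (2*p - q)^3 is a perfect cube, so E-series; the 4-jet and mu = 7 give E_7.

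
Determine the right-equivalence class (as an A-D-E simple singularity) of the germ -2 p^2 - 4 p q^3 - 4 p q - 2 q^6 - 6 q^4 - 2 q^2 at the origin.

A_3

The Hessian of f at 0 has rank 1. Corank 1: A-series; mu = 3 gives A_3.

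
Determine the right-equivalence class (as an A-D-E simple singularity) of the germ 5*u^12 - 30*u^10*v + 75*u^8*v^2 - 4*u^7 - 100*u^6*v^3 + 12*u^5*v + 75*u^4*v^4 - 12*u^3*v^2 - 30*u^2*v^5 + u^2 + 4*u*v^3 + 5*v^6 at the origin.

A5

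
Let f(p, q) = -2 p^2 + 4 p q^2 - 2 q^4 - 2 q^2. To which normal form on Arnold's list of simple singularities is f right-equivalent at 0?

A1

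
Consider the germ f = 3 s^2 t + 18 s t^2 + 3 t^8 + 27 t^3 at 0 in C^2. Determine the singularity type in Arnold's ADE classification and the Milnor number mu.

The Hessian of f at 0 is [[0, 0], [0, 0]] with rank 0, so corank 2. A Groebner basis of the Jacobian ideal J(f) in C{s,t} is {s^2/8 + t^7 - 9*t^2/8, s^3 + 27*t^3, s*t + 3*t^2}; counting standard monomials gives mu = 9. Corank 2; j^3 = 3*t*(s + 3*t)^2 has shape L^2 M (L != M), so D-series; mu = 9 gives D_9.

Type D_9, Milnor number mu = 9.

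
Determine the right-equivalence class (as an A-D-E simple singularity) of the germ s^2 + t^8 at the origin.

A_7

The Hessian of f at 0 is [[2, 0], [0, 0]] with rank 1, so corank 1. A Groebner basis of the Jacobian ideal J(f) in C{s,t} is {t^7, s}; counting standard monomials gives mu = 7. Corank 1: A-series; mu = 7 gives A_7.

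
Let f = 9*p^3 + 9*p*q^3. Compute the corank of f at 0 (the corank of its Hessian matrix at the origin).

2

The Hessian at 0 is [[0, 0], [0, 0]] of rank 0; hence corank 2.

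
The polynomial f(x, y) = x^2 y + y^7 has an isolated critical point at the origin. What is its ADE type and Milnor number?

Type D_{8}, Milnor number mu = 8.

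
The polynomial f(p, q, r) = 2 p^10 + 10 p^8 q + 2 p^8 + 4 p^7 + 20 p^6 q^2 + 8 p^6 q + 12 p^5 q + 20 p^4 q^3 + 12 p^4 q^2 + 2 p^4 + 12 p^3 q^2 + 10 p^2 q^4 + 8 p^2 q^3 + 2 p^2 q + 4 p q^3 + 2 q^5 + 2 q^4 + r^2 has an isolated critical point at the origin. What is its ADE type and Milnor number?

Type D_5, Milnor number mu = 5.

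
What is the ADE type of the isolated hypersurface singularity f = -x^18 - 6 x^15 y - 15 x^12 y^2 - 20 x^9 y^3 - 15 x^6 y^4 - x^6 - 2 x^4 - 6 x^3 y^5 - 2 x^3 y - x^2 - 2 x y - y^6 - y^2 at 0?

A_{5}

The Hessian of f at 0 has rank 1. Corank 1: A-series; mu = 5 gives A_5.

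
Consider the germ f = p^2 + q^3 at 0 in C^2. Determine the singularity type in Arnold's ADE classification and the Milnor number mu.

The Hessian of f at 0 is [[2, 0], [0, 0]] with rank 1, so corank 1. A Groebner basis of the Jacobian ideal J(f) in C{p,q} is {q^2, p}; counting standard monomials gives mu = 2. Corank 1: A-series; mu = 2 gives A_2.

Type A_{2}, Milnor number mu = 2.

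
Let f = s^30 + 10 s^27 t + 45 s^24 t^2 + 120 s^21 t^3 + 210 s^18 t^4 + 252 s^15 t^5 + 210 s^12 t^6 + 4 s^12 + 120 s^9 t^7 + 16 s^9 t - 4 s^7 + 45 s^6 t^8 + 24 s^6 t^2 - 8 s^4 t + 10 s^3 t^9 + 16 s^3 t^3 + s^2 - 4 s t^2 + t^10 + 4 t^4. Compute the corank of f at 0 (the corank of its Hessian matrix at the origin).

1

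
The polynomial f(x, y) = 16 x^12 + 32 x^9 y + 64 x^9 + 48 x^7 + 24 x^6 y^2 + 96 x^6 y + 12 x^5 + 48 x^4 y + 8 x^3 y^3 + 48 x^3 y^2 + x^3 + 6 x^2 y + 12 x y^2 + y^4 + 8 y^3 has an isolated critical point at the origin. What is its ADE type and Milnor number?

The Hessian of f at 0 has rank 0. Corank 2; j^3 = (x + 2*y)^3 is a perfect cube, so E-series; the 4-jet and mu = 6 give E_6.

Type E_{6}, Milnor number mu = 6.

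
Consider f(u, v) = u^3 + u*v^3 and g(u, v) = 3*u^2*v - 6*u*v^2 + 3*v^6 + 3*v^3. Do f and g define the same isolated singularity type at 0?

No.

The Hessian of f at 0 is [[0, 0], [0, 0]] with rank 0, so corank 2. A Groebner basis of the Jacobian ideal J(f) in C{u,v} is {u^3, u*v^2, 3*u^2 + v^3}; counting standard monomials gives mu = 7. Corank 2; j^3 = u^3 is a perfect cube, so E-series; the 4-jet and mu = 7 give E_7. The Hessian of g at 0 is [[0, 0], [0, 0]] with rank 0, so corank 2. A Groebner basis of the Jacobian ideal J(g) in C{u,v} is {u^2/6 + v^5 - v^2/6, u^3 - v^3, u*v - v^2}; counting standard monomials gives mu = 7. Corank 2; j^3 = 3*v*(u - v)^2 has shape L^2 M (L != M), so D-series; mu = 7 gives D_7. f is E_7 but g is D_7, hence not right-equivalent.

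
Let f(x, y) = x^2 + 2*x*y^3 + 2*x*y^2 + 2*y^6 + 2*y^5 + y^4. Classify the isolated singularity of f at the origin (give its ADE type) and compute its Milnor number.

Type A5, Milnor number mu = 5.

The Hessian of f at 0 has rank 1. Corank 1: A-series; mu = 5 gives A_5.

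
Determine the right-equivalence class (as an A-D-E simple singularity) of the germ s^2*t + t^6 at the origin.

The Hessian of f at 0 has rank 0. Corank 2; j^3 = s^2*t has shape L^2 M (L != M), so D-series; mu = 7 gives D_7.

D_{7}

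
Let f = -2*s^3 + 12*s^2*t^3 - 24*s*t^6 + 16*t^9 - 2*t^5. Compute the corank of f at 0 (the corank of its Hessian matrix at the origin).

2

Hessian at 0 has rank 0.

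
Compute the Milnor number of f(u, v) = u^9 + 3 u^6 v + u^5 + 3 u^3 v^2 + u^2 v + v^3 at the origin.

4

The Hessian of f at 0 has rank 0. Corank 2; j^3 = v*(u^2 + v^2) splits into three distinct lines over C (the quadratic factor has nonzero discriminant), so D_4.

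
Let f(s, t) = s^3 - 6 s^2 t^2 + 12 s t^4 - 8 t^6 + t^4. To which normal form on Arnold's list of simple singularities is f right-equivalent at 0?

E_{6}

The Hessian of f at 0 is [[0, 0], [0, 0]] with rank 0, so corank 2. A Groebner basis of the Jacobian ideal J(f) in C{s,t} is {s^3, s^2*t, -s^2/4 + s*t^2, t^3}; counting standard monomials gives mu = 6. Corank 2; j^3 = s^3 is a perfect cube, so E-series; the 4-jet and mu = 6 give E_6.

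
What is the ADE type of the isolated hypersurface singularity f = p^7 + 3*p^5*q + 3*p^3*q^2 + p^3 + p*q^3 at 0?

E_{7}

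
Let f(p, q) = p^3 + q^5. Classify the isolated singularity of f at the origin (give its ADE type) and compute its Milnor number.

Type E_8, Milnor number mu = 8.

The Hessian of f at 0 has rank 0. Corank 2; j^3 = p^3 is a perfect cube, so E-series; the 5-jet and mu = 8 give E_8.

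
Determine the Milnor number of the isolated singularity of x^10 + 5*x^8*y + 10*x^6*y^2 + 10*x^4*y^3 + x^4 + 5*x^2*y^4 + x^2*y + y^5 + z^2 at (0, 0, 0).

6

The Hessian of f at 0 is [[0, 0, 0], [0, 0, 0], [0, 0, 2]] with rank 1, so corank 2. A Groebner basis of the Jacobian ideal J(f) in C{x,y,z} is {x^2/5 + y^4, x^3, x*y, z}; counting standard monomials gives mu = 6. Corank 2; j^3 = x^2*y has shape L^2 M (L != M), so D-series; mu = 6 gives D_6.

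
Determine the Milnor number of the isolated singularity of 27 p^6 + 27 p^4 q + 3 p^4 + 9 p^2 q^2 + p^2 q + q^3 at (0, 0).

4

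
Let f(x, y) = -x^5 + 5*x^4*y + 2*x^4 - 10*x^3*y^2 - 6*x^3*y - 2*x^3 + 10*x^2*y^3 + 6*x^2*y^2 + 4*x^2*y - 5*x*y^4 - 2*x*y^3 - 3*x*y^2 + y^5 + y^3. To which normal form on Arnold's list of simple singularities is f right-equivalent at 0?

D_4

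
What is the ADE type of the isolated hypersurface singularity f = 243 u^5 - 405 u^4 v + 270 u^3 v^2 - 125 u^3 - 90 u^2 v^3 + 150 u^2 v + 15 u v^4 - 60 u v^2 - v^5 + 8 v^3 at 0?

The Hessian of f at 0 has rank 0. Corank 2; j^3 = -(5*u - 2*v)^3 is a perfect cube, so E-series; the 5-jet and mu = 8 give E_8.

E_8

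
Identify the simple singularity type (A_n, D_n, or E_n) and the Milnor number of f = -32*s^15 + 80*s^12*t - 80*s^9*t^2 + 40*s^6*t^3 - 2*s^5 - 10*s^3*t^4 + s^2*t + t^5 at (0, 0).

Type D_6, Milnor number mu = 6.

The Hessian of f at 0 has rank 0. Corank 2; j^3 = s^2*t has shape L^2 M (L != M), so D-series; mu = 6 gives D_6.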